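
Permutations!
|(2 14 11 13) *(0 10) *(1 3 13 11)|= |(0 10)(1 3 13 2 14)|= 10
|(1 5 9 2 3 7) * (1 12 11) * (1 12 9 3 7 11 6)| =6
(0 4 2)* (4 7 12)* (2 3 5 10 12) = (0 7 2)(3 5 10 12 4) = [7, 1, 0, 5, 3, 10, 6, 2, 8, 9, 12, 11, 4]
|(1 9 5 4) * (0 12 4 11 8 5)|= 15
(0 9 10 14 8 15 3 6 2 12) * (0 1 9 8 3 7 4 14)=(0 8 15 7 4 14 3 6 2 12 1 9 10)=[8, 9, 12, 6, 14, 5, 2, 4, 15, 10, 0, 11, 1, 13, 3, 7]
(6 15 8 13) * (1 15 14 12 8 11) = (1 15 11)(6 14 12 8 13) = [0, 15, 2, 3, 4, 5, 14, 7, 13, 9, 10, 1, 8, 6, 12, 11]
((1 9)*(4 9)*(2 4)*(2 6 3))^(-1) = (1 9 4 2 3 6)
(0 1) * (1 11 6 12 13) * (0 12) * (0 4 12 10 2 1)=(0 11 6 4 12 13)(1 10 2)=[11, 10, 1, 3, 12, 5, 4, 7, 8, 9, 2, 6, 13, 0]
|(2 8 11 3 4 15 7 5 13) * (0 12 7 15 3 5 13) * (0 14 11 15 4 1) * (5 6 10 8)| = 15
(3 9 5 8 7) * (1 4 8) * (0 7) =(0 7 3 9 5 1 4 8) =[7, 4, 2, 9, 8, 1, 6, 3, 0, 5]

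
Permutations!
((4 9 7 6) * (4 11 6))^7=(4 9 7)(6 11)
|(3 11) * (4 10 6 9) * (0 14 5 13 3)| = 12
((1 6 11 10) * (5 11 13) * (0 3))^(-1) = ((0 3)(1 6 13 5 11 10))^(-1) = (0 3)(1 10 11 5 13 6)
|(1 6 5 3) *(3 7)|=|(1 6 5 7 3)|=5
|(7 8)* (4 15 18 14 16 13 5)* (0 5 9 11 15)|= |(0 5 4)(7 8)(9 11 15 18 14 16 13)|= 42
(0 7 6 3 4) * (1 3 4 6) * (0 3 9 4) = (0 7 1 9 4 3 6) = [7, 9, 2, 6, 3, 5, 0, 1, 8, 4]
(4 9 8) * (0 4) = (0 4 9 8) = [4, 1, 2, 3, 9, 5, 6, 7, 0, 8]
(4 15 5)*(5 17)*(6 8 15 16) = (4 16 6 8 15 17 5) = [0, 1, 2, 3, 16, 4, 8, 7, 15, 9, 10, 11, 12, 13, 14, 17, 6, 5]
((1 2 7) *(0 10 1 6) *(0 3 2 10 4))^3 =(0 4)(1 10)(2 3 6 7)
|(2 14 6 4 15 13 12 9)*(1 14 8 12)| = |(1 14 6 4 15 13)(2 8 12 9)| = 12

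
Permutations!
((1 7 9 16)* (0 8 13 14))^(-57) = (0 14 13 8)(1 16 9 7)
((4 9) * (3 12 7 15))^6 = (3 7)(12 15)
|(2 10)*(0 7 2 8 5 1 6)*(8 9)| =9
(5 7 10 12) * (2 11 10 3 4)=(2 11 10 12 5 7 3 4)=[0, 1, 11, 4, 2, 7, 6, 3, 8, 9, 12, 10, 5]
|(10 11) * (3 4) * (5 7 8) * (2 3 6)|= |(2 3 4 6)(5 7 8)(10 11)|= 12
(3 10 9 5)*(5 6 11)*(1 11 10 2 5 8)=(1 11 8)(2 5 3)(6 10 9)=[0, 11, 5, 2, 4, 3, 10, 7, 1, 6, 9, 8]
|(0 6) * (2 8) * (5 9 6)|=|(0 5 9 6)(2 8)|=4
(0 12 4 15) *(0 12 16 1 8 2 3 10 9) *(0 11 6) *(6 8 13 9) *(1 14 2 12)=(0 16 14 2 3 10 6)(1 13 9 11 8 12 4 15)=[16, 13, 3, 10, 15, 5, 0, 7, 12, 11, 6, 8, 4, 9, 2, 1, 14]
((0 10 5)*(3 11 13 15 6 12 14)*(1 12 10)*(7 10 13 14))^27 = ((0 1 12 7 10 5)(3 11 14)(6 13 15))^27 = (15)(0 7)(1 10)(5 12)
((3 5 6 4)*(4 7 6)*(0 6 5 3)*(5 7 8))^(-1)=((0 6 8 5 4))^(-1)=(0 4 5 8 6)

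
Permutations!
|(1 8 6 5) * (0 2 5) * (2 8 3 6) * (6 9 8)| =6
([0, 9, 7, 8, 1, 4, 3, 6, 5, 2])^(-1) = (1 4 5 8 3 6 7 2 9)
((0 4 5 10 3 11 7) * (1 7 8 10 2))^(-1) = ((0 4 5 2 1 7)(3 11 8 10))^(-1) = (0 7 1 2 5 4)(3 10 8 11)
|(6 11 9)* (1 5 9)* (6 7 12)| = 7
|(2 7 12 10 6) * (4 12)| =6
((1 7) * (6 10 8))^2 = (6 8 10)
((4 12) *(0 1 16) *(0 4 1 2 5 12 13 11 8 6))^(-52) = ((0 2 5 12 1 16 4 13 11 8 6))^(-52) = (0 12 4 8 2 1 13 6 5 16 11)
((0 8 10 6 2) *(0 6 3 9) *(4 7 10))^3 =(0 7 9 4 3 8 10)(2 6)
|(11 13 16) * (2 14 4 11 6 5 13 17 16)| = 9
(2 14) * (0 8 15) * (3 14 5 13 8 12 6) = (0 12 6 3 14 2 5 13 8 15) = [12, 1, 5, 14, 4, 13, 3, 7, 15, 9, 10, 11, 6, 8, 2, 0]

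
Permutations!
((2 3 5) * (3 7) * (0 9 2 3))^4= ((0 9 2 7)(3 5))^4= (9)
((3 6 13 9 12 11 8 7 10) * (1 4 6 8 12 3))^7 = ((1 4 6 13 9 3 8 7 10)(11 12))^7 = (1 7 3 13 4 10 8 9 6)(11 12)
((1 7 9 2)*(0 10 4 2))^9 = (0 4 1 9 10 2 7)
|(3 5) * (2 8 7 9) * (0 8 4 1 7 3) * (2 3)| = 9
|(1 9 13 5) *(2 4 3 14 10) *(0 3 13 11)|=11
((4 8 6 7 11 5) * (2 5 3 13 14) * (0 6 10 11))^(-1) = ((0 6 7)(2 5 4 8 10 11 3 13 14))^(-1) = (0 7 6)(2 14 13 3 11 10 8 4 5)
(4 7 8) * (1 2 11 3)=(1 2 11 3)(4 7 8)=[0, 2, 11, 1, 7, 5, 6, 8, 4, 9, 10, 3]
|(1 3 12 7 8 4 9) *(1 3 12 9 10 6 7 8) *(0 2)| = |(0 2)(1 12 8 4 10 6 7)(3 9)| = 14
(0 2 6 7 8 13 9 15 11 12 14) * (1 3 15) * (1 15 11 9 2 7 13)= (0 7 8 1 3 11 12 14)(2 6 13)(9 15)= [7, 3, 6, 11, 4, 5, 13, 8, 1, 15, 10, 12, 14, 2, 0, 9]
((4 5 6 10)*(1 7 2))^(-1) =(1 2 7)(4 10 6 5)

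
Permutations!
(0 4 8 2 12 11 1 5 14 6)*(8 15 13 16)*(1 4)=(0 1 5 14 6)(2 12 11 4 15 13 16 8)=[1, 5, 12, 3, 15, 14, 0, 7, 2, 9, 10, 4, 11, 16, 6, 13, 8]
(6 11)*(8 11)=[0, 1, 2, 3, 4, 5, 8, 7, 11, 9, 10, 6]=(6 8 11)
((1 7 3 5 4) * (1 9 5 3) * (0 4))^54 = ((0 4 9 5)(1 7))^54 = (0 9)(4 5)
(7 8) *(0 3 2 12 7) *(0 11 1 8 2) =[3, 8, 12, 0, 4, 5, 6, 2, 11, 9, 10, 1, 7] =(0 3)(1 8 11)(2 12 7)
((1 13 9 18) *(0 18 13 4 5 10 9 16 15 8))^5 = ((0 18 1 4 5 10 9 13 16 15 8))^5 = (0 10 8 5 15 4 16 1 13 18 9)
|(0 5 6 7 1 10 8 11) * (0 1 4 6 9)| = 12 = |(0 5 9)(1 10 8 11)(4 6 7)|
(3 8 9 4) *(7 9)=(3 8 7 9 4)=[0, 1, 2, 8, 3, 5, 6, 9, 7, 4]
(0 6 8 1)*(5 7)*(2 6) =(0 2 6 8 1)(5 7) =[2, 0, 6, 3, 4, 7, 8, 5, 1]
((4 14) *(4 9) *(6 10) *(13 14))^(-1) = (4 9 14 13)(6 10)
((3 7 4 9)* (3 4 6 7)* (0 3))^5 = ((0 3)(4 9)(6 7))^5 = (0 3)(4 9)(6 7)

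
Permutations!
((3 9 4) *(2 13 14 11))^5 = ((2 13 14 11)(3 9 4))^5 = (2 13 14 11)(3 4 9)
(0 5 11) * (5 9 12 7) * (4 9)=[4, 1, 2, 3, 9, 11, 6, 5, 8, 12, 10, 0, 7]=(0 4 9 12 7 5 11)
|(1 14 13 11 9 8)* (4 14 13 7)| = 15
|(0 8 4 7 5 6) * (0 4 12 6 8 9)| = |(0 9)(4 7 5 8 12 6)| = 6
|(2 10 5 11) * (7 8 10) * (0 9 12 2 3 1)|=11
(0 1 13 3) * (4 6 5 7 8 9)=(0 1 13 3)(4 6 5 7 8 9)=[1, 13, 2, 0, 6, 7, 5, 8, 9, 4, 10, 11, 12, 3]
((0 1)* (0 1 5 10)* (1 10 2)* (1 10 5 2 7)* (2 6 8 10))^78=(0 8)(6 10)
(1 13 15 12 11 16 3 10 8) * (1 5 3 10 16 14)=[0, 13, 2, 16, 4, 3, 6, 7, 5, 9, 8, 14, 11, 15, 1, 12, 10]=(1 13 15 12 11 14)(3 16 10 8 5)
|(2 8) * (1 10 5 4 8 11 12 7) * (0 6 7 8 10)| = 12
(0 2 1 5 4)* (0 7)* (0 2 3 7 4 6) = [3, 5, 1, 7, 4, 6, 0, 2] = (0 3 7 2 1 5 6)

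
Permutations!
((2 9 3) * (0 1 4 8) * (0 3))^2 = ((0 1 4 8 3 2 9))^2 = (0 4 3 9 1 8 2)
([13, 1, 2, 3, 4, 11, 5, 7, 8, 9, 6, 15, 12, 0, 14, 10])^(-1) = (0 13)(5 6 10 15 11)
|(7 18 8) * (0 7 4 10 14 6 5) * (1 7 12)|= 11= |(0 12 1 7 18 8 4 10 14 6 5)|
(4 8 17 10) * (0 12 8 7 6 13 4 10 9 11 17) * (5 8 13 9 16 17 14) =(0 12 13 4 7 6 9 11 14 5 8)(16 17) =[12, 1, 2, 3, 7, 8, 9, 6, 0, 11, 10, 14, 13, 4, 5, 15, 17, 16]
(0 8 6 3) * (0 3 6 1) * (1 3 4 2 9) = (0 8 3 4 2 9 1) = [8, 0, 9, 4, 2, 5, 6, 7, 3, 1]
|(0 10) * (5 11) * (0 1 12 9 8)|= |(0 10 1 12 9 8)(5 11)|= 6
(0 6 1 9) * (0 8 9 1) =[6, 1, 2, 3, 4, 5, 0, 7, 9, 8] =(0 6)(8 9)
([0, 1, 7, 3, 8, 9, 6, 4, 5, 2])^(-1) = [0, 1, 9, 3, 7, 8, 6, 2, 4, 5]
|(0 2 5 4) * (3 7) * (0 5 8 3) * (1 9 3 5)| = |(0 2 8 5 4 1 9 3 7)| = 9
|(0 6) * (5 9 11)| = 6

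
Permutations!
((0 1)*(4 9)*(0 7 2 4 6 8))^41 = ((0 1 7 2 4 9 6 8))^41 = (0 1 7 2 4 9 6 8)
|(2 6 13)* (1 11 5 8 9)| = 15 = |(1 11 5 8 9)(2 6 13)|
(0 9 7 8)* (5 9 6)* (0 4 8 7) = (0 6 5 9)(4 8) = [6, 1, 2, 3, 8, 9, 5, 7, 4, 0]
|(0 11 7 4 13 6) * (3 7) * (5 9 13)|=|(0 11 3 7 4 5 9 13 6)|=9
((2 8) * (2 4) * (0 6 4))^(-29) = ((0 6 4 2 8))^(-29) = (0 6 4 2 8)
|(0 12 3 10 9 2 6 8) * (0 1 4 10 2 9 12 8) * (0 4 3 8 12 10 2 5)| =6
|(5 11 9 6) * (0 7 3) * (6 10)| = 15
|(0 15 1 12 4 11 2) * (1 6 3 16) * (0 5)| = |(0 15 6 3 16 1 12 4 11 2 5)| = 11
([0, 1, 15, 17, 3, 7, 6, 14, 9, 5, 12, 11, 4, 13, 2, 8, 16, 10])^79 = (2 8 5 14 15 9 7)(3 4 12 10 17)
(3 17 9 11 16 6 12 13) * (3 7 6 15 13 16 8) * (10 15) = (3 17 9 11 8)(6 12 16 10 15 13 7) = [0, 1, 2, 17, 4, 5, 12, 6, 3, 11, 15, 8, 16, 7, 14, 13, 10, 9]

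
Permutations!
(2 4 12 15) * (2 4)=(4 12 15)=[0, 1, 2, 3, 12, 5, 6, 7, 8, 9, 10, 11, 15, 13, 14, 4]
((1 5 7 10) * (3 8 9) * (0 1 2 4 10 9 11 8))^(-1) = (0 3 9 7 5 1)(2 10 4)(8 11)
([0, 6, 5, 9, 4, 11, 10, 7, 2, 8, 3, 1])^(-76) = (1 8 6 2 10 5 3 11 9)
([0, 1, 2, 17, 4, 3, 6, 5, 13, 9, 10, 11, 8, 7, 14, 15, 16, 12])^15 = (3 17 12 8 13 7 5)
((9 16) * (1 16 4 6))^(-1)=((1 16 9 4 6))^(-1)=(1 6 4 9 16)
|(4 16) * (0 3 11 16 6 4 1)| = 10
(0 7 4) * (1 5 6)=(0 7 4)(1 5 6)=[7, 5, 2, 3, 0, 6, 1, 4]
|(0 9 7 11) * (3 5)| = 4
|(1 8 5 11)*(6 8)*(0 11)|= 6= |(0 11 1 6 8 5)|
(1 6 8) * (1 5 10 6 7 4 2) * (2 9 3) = (1 7 4 9 3 2)(5 10 6 8) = [0, 7, 1, 2, 9, 10, 8, 4, 5, 3, 6]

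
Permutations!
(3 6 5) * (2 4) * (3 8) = (2 4)(3 6 5 8) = [0, 1, 4, 6, 2, 8, 5, 7, 3]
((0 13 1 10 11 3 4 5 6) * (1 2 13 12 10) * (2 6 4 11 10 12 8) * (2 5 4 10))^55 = ((0 8 5 10 2 13 6)(3 11))^55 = (0 6 13 2 10 5 8)(3 11)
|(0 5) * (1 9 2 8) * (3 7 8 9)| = |(0 5)(1 3 7 8)(2 9)| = 4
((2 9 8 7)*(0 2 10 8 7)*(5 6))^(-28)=((0 2 9 7 10 8)(5 6))^(-28)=(0 9 10)(2 7 8)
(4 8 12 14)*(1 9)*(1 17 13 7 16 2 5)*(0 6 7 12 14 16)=(0 6 7)(1 9 17 13 12 16 2 5)(4 8 14)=[6, 9, 5, 3, 8, 1, 7, 0, 14, 17, 10, 11, 16, 12, 4, 15, 2, 13]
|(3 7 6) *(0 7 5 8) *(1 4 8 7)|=|(0 1 4 8)(3 5 7 6)|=4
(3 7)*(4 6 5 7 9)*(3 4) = [0, 1, 2, 9, 6, 7, 5, 4, 8, 3] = (3 9)(4 6 5 7)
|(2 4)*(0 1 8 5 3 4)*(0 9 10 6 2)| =|(0 1 8 5 3 4)(2 9 10 6)| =12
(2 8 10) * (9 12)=(2 8 10)(9 12)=[0, 1, 8, 3, 4, 5, 6, 7, 10, 12, 2, 11, 9]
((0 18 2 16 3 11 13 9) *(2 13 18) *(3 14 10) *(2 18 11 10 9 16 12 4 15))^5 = ((0 18 13 16 14 9)(2 12 4 15)(3 10))^5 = (0 9 14 16 13 18)(2 12 4 15)(3 10)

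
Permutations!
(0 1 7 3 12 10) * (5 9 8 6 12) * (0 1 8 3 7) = (0 8 6 12 10 1)(3 5 9) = [8, 0, 2, 5, 4, 9, 12, 7, 6, 3, 1, 11, 10]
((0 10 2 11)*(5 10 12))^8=((0 12 5 10 2 11))^8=(0 5 2)(10 11 12)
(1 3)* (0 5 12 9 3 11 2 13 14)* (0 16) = (0 5 12 9 3 1 11 2 13 14 16) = [5, 11, 13, 1, 4, 12, 6, 7, 8, 3, 10, 2, 9, 14, 16, 15, 0]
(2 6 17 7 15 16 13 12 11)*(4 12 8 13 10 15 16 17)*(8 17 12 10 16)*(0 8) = (0 8 13 17 7)(2 6 4 10 15 12 11) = [8, 1, 6, 3, 10, 5, 4, 0, 13, 9, 15, 2, 11, 17, 14, 12, 16, 7]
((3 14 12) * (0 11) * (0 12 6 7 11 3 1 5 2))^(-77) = ((0 3 14 6 7 11 12 1 5 2))^(-77) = (0 6 12 2 14 11 5 3 7 1)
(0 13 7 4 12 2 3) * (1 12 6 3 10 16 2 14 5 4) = (0 13 7 1 12 14 5 4 6 3)(2 10 16) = [13, 12, 10, 0, 6, 4, 3, 1, 8, 9, 16, 11, 14, 7, 5, 15, 2]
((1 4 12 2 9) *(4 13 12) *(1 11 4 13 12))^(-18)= ((1 12 2 9 11 4 13))^(-18)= (1 9 13 2 4 12 11)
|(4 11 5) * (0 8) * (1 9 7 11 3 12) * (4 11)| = |(0 8)(1 9 7 4 3 12)(5 11)| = 6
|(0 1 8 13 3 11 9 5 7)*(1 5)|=|(0 5 7)(1 8 13 3 11 9)|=6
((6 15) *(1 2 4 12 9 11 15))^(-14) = ((1 2 4 12 9 11 15 6))^(-14) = (1 4 9 15)(2 12 11 6)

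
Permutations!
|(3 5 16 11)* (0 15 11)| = |(0 15 11 3 5 16)| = 6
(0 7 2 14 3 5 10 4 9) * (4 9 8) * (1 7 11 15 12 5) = (0 11 15 12 5 10 9)(1 7 2 14 3)(4 8) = [11, 7, 14, 1, 8, 10, 6, 2, 4, 0, 9, 15, 5, 13, 3, 12]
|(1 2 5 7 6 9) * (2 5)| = |(1 5 7 6 9)| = 5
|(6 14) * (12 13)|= 2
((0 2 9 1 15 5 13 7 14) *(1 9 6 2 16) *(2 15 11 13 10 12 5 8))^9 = ((0 16 1 11 13 7 14)(2 6 15 8)(5 10 12))^9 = (0 1 13 14 16 11 7)(2 6 15 8)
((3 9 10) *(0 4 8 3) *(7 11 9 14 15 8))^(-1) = (0 10 9 11 7 4)(3 8 15 14)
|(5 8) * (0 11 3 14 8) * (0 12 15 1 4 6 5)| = |(0 11 3 14 8)(1 4 6 5 12 15)| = 30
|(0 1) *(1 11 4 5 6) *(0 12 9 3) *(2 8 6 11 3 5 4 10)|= |(0 3)(1 12 9 5 11 10 2 8 6)|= 18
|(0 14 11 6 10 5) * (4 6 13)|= 8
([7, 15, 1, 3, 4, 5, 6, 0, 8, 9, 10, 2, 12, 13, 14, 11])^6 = (1 11)(2 15)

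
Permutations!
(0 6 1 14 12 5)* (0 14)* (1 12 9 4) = (0 6 12 5 14 9 4 1) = [6, 0, 2, 3, 1, 14, 12, 7, 8, 4, 10, 11, 5, 13, 9]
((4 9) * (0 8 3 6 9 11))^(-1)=(0 11 4 9 6 3 8)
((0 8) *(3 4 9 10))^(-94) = ((0 8)(3 4 9 10))^(-94) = (3 9)(4 10)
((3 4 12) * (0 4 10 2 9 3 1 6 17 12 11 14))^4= (17)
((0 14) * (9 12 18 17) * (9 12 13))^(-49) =((0 14)(9 13)(12 18 17))^(-49) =(0 14)(9 13)(12 17 18)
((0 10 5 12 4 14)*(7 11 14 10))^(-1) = (0 14 11 7)(4 12 5 10)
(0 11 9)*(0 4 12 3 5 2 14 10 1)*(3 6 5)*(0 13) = [11, 13, 14, 3, 12, 2, 5, 7, 8, 4, 1, 9, 6, 0, 10] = (0 11 9 4 12 6 5 2 14 10 1 13)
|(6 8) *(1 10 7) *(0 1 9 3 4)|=|(0 1 10 7 9 3 4)(6 8)|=14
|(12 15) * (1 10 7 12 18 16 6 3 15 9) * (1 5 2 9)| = 60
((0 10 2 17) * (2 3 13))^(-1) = (0 17 2 13 3 10)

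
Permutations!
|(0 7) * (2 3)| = 2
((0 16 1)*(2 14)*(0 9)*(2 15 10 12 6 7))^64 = ((0 16 1 9)(2 14 15 10 12 6 7))^64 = (16)(2 14 15 10 12 6 7)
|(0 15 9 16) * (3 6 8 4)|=|(0 15 9 16)(3 6 8 4)|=4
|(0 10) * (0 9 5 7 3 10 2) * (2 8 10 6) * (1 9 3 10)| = |(0 8 1 9 5 7 10 3 6 2)| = 10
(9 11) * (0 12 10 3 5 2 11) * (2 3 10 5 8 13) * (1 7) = (0 12 5 3 8 13 2 11 9)(1 7) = [12, 7, 11, 8, 4, 3, 6, 1, 13, 0, 10, 9, 5, 2]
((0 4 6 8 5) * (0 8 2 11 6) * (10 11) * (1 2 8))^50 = (1 2 10 11 6 8 5)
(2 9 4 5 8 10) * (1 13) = (1 13)(2 9 4 5 8 10) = [0, 13, 9, 3, 5, 8, 6, 7, 10, 4, 2, 11, 12, 1]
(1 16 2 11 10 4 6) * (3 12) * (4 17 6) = (1 16 2 11 10 17 6)(3 12) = [0, 16, 11, 12, 4, 5, 1, 7, 8, 9, 17, 10, 3, 13, 14, 15, 2, 6]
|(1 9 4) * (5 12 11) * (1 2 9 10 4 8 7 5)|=10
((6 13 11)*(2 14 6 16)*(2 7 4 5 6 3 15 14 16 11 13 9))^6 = (2 9 6 5 4 7 16)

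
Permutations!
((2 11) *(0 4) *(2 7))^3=((0 4)(2 11 7))^3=(11)(0 4)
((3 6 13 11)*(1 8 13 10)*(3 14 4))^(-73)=(1 10 6 3 4 14 11 13 8)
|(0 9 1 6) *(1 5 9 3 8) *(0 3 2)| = |(0 2)(1 6 3 8)(5 9)| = 4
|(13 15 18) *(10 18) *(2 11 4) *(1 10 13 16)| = 12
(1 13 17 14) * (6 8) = (1 13 17 14)(6 8) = [0, 13, 2, 3, 4, 5, 8, 7, 6, 9, 10, 11, 12, 17, 1, 15, 16, 14]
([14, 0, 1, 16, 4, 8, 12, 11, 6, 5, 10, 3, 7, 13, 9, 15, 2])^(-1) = [1, 2, 16, 11, 4, 9, 8, 12, 5, 14, 10, 7, 6, 13, 0, 15, 3]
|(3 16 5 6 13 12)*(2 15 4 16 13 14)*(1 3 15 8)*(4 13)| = |(1 3 4 16 5 6 14 2 8)(12 15 13)| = 9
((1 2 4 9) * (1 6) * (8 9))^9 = (1 8)(2 9)(4 6)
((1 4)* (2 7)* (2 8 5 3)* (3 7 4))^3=((1 3 2 4)(5 7 8))^3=(8)(1 4 2 3)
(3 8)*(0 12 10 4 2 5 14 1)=(0 12 10 4 2 5 14 1)(3 8)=[12, 0, 5, 8, 2, 14, 6, 7, 3, 9, 4, 11, 10, 13, 1]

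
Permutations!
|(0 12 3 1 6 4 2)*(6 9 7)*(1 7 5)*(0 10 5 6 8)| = 35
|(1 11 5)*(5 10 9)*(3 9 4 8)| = |(1 11 10 4 8 3 9 5)| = 8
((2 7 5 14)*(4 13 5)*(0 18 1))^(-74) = (0 18 1)(2 5 4)(7 14 13) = ((0 18 1)(2 7 4 13 5 14))^(-74)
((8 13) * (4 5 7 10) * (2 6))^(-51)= (2 6)(4 5 7 10)(8 13)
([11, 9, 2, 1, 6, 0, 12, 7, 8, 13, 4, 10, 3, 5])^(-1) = [5, 3, 2, 12, 10, 13, 4, 7, 8, 1, 11, 0, 6, 9]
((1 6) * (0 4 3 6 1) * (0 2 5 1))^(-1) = (0 1 5 2 6 3 4)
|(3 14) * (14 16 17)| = 4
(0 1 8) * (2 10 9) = [1, 8, 10, 3, 4, 5, 6, 7, 0, 2, 9] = (0 1 8)(2 10 9)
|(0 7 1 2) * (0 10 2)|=6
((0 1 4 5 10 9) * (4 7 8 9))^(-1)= (0 9 8 7 1)(4 10 5)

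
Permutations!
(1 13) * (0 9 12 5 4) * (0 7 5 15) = (0 9 12 15)(1 13)(4 7 5) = [9, 13, 2, 3, 7, 4, 6, 5, 8, 12, 10, 11, 15, 1, 14, 0]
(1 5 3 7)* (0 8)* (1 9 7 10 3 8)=[1, 5, 2, 10, 4, 8, 6, 9, 0, 7, 3]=(0 1 5 8)(3 10)(7 9)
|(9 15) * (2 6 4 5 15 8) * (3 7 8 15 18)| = |(2 6 4 5 18 3 7 8)(9 15)| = 8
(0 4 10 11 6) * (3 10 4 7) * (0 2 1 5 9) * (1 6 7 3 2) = (0 3 10 11 7 2 6 1 5 9) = [3, 5, 6, 10, 4, 9, 1, 2, 8, 0, 11, 7]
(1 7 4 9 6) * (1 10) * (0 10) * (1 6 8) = (0 10 6)(1 7 4 9 8) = [10, 7, 2, 3, 9, 5, 0, 4, 1, 8, 6]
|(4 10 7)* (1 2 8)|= 3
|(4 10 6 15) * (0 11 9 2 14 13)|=|(0 11 9 2 14 13)(4 10 6 15)|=12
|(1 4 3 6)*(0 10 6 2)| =|(0 10 6 1 4 3 2)| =7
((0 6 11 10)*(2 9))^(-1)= (0 10 11 6)(2 9)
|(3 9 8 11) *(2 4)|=|(2 4)(3 9 8 11)|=4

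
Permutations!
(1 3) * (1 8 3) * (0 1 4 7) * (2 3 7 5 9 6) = (0 1 4 5 9 6 2 3 8 7) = [1, 4, 3, 8, 5, 9, 2, 0, 7, 6]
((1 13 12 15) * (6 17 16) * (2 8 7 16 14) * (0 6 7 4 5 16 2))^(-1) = (0 14 17 6)(1 15 12 13)(2 7 16 5 4 8)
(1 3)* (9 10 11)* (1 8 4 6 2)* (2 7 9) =[0, 3, 1, 8, 6, 5, 7, 9, 4, 10, 11, 2] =(1 3 8 4 6 7 9 10 11 2)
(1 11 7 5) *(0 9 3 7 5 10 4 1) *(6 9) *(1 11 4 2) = [6, 4, 1, 7, 11, 0, 9, 10, 8, 3, 2, 5] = (0 6 9 3 7 10 2 1 4 11 5)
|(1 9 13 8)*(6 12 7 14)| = |(1 9 13 8)(6 12 7 14)| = 4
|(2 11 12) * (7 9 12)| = 5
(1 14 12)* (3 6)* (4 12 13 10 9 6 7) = (1 14 13 10 9 6 3 7 4 12) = [0, 14, 2, 7, 12, 5, 3, 4, 8, 6, 9, 11, 1, 10, 13]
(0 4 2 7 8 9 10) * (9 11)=[4, 1, 7, 3, 2, 5, 6, 8, 11, 10, 0, 9]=(0 4 2 7 8 11 9 10)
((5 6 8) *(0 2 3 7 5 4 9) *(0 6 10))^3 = (0 7)(2 5)(3 10)(4 8 6 9)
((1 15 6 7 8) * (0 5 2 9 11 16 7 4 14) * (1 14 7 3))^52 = ((0 5 2 9 11 16 3 1 15 6 4 7 8 14))^52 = (0 4 3 2 8 15 11)(1 9 14 6 16 5 7)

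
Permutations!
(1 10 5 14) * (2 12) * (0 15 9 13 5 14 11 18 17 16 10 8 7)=(0 15 9 13 5 11 18 17 16 10 14 1 8 7)(2 12)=[15, 8, 12, 3, 4, 11, 6, 0, 7, 13, 14, 18, 2, 5, 1, 9, 10, 16, 17]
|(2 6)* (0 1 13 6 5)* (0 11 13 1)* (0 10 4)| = 15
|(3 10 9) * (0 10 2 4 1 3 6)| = 4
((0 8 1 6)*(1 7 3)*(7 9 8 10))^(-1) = (0 6 1 3 7 10)(8 9)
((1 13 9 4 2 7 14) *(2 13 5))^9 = (1 14 7 2 5)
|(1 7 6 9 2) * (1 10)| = 6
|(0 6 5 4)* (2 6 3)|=|(0 3 2 6 5 4)|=6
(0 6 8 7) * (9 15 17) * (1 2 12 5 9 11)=(0 6 8 7)(1 2 12 5 9 15 17 11)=[6, 2, 12, 3, 4, 9, 8, 0, 7, 15, 10, 1, 5, 13, 14, 17, 16, 11]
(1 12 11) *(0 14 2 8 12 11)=(0 14 2 8 12)(1 11)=[14, 11, 8, 3, 4, 5, 6, 7, 12, 9, 10, 1, 0, 13, 2]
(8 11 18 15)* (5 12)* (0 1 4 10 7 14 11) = (0 1 4 10 7 14 11 18 15 8)(5 12) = [1, 4, 2, 3, 10, 12, 6, 14, 0, 9, 7, 18, 5, 13, 11, 8, 16, 17, 15]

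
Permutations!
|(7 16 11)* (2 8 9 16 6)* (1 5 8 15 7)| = |(1 5 8 9 16 11)(2 15 7 6)| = 12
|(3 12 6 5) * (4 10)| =4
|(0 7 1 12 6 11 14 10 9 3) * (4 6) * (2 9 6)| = |(0 7 1 12 4 2 9 3)(6 11 14 10)| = 8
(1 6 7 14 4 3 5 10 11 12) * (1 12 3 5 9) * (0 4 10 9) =(0 4 5 9 1 6 7 14 10 11 3) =[4, 6, 2, 0, 5, 9, 7, 14, 8, 1, 11, 3, 12, 13, 10]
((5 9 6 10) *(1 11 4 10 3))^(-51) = (1 9 4 3 5 11 6 10)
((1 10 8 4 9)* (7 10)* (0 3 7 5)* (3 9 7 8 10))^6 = ((10)(0 9 1 5)(3 8 4 7))^6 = (10)(0 1)(3 4)(5 9)(7 8)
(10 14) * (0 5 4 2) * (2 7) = (0 5 4 7 2)(10 14) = [5, 1, 0, 3, 7, 4, 6, 2, 8, 9, 14, 11, 12, 13, 10]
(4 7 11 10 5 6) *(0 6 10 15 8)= (0 6 4 7 11 15 8)(5 10)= [6, 1, 2, 3, 7, 10, 4, 11, 0, 9, 5, 15, 12, 13, 14, 8]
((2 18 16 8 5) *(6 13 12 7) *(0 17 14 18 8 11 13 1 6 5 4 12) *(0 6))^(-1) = ((0 17 14 18 16 11 13 6 1)(2 8 4 12 7 5))^(-1) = (0 1 6 13 11 16 18 14 17)(2 5 7 12 4 8)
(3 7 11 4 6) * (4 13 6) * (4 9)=[0, 1, 2, 7, 9, 5, 3, 11, 8, 4, 10, 13, 12, 6]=(3 7 11 13 6)(4 9)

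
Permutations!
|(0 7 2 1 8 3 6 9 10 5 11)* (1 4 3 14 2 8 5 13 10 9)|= 22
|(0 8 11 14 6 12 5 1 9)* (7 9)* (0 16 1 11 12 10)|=8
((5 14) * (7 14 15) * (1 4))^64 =((1 4)(5 15 7 14))^64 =(15)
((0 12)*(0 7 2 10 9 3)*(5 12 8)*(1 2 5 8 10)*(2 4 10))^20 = (0 3 9 10 4 1 2)(5 7 12)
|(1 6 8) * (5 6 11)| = 5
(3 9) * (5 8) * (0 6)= (0 6)(3 9)(5 8)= [6, 1, 2, 9, 4, 8, 0, 7, 5, 3]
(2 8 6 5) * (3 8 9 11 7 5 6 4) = (2 9 11 7 5)(3 8 4) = [0, 1, 9, 8, 3, 2, 6, 5, 4, 11, 10, 7]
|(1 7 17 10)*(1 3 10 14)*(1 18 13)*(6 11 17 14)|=|(1 7 14 18 13)(3 10)(6 11 17)|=30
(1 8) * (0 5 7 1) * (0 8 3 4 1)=(8)(0 5 7)(1 3 4)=[5, 3, 2, 4, 1, 7, 6, 0, 8]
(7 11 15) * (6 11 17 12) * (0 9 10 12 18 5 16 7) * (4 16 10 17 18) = [9, 1, 2, 3, 16, 10, 11, 18, 8, 17, 12, 15, 6, 13, 14, 0, 7, 4, 5] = (0 9 17 4 16 7 18 5 10 12 6 11 15)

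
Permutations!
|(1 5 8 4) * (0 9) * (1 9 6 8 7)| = |(0 6 8 4 9)(1 5 7)| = 15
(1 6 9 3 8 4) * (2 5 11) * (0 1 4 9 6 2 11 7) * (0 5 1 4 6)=(11)(0 4 6)(1 2)(3 8 9)(5 7)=[4, 2, 1, 8, 6, 7, 0, 5, 9, 3, 10, 11]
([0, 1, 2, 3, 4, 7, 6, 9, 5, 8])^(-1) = (5 8 9 7)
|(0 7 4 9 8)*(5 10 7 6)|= 8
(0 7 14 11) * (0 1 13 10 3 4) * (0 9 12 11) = [7, 13, 2, 4, 9, 5, 6, 14, 8, 12, 3, 1, 11, 10, 0] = (0 7 14)(1 13 10 3 4 9 12 11)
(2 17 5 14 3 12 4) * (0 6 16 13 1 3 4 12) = (0 6 16 13 1 3)(2 17 5 14 4) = [6, 3, 17, 0, 2, 14, 16, 7, 8, 9, 10, 11, 12, 1, 4, 15, 13, 5]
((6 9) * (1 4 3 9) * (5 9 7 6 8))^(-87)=((1 4 3 7 6)(5 9 8))^(-87)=(9)(1 7 4 6 3)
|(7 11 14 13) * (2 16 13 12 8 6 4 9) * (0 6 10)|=|(0 6 4 9 2 16 13 7 11 14 12 8 10)|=13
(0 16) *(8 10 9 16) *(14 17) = (0 8 10 9 16)(14 17) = [8, 1, 2, 3, 4, 5, 6, 7, 10, 16, 9, 11, 12, 13, 17, 15, 0, 14]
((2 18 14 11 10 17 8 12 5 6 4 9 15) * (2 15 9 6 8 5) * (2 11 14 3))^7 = (2 18 3)(4 6)(5 8 12 11 10 17)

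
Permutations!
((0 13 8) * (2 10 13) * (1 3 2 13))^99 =((0 13 8)(1 3 2 10))^99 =(13)(1 10 2 3)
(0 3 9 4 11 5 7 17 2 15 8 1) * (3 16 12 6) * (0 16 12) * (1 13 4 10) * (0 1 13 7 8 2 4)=(0 12 6 3 9 10 13)(1 16)(2 15)(4 11 5 8 7 17)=[12, 16, 15, 9, 11, 8, 3, 17, 7, 10, 13, 5, 6, 0, 14, 2, 1, 4]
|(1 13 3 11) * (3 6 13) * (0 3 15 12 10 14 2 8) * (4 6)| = 30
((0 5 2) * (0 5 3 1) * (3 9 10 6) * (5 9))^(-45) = ((0 5 2 9 10 6 3 1))^(-45) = (0 9 3 5 10 1 2 6)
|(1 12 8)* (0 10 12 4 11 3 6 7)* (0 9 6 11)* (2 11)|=6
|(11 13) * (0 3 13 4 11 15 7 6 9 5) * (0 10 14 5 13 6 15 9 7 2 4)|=|(0 3 6 7 15 2 4 11)(5 10 14)(9 13)|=24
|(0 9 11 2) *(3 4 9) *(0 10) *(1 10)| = |(0 3 4 9 11 2 1 10)| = 8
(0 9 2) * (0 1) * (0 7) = (0 9 2 1 7) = [9, 7, 1, 3, 4, 5, 6, 0, 8, 2]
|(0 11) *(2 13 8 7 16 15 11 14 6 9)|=11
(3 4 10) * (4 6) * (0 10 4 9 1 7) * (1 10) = (0 1 7)(3 6 9 10) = [1, 7, 2, 6, 4, 5, 9, 0, 8, 10, 3]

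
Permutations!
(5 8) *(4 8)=(4 8 5)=[0, 1, 2, 3, 8, 4, 6, 7, 5]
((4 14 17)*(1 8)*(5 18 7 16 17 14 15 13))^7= ((1 8)(4 15 13 5 18 7 16 17))^7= (1 8)(4 17 16 7 18 5 13 15)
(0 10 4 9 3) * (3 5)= (0 10 4 9 5 3)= [10, 1, 2, 0, 9, 3, 6, 7, 8, 5, 4]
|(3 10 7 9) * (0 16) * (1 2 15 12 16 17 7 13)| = 12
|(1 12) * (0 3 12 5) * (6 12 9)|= |(0 3 9 6 12 1 5)|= 7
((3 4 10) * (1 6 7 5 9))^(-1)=((1 6 7 5 9)(3 4 10))^(-1)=(1 9 5 7 6)(3 10 4)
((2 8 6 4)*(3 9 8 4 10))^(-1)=(2 4)(3 10 6 8 9)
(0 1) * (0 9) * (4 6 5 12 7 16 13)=[1, 9, 2, 3, 6, 12, 5, 16, 8, 0, 10, 11, 7, 4, 14, 15, 13]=(0 1 9)(4 6 5 12 7 16 13)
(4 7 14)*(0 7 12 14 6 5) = (0 7 6 5)(4 12 14) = [7, 1, 2, 3, 12, 0, 5, 6, 8, 9, 10, 11, 14, 13, 4]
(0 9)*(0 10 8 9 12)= (0 12)(8 9 10)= [12, 1, 2, 3, 4, 5, 6, 7, 9, 10, 8, 11, 0]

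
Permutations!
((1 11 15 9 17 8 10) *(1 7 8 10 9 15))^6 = (7 8 9 17 10)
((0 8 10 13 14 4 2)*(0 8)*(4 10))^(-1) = (2 4 8)(10 14 13)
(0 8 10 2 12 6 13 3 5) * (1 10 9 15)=(0 8 9 15 1 10 2 12 6 13 3 5)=[8, 10, 12, 5, 4, 0, 13, 7, 9, 15, 2, 11, 6, 3, 14, 1]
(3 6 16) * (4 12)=(3 6 16)(4 12)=[0, 1, 2, 6, 12, 5, 16, 7, 8, 9, 10, 11, 4, 13, 14, 15, 3]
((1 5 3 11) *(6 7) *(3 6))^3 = (1 7)(3 5)(6 11)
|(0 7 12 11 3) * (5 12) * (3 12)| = 4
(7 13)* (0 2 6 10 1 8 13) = (0 2 6 10 1 8 13 7) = [2, 8, 6, 3, 4, 5, 10, 0, 13, 9, 1, 11, 12, 7]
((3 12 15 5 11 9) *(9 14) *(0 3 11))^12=((0 3 12 15 5)(9 11 14))^12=(0 12 5 3 15)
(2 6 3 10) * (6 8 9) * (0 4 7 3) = [4, 1, 8, 10, 7, 5, 0, 3, 9, 6, 2] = (0 4 7 3 10 2 8 9 6)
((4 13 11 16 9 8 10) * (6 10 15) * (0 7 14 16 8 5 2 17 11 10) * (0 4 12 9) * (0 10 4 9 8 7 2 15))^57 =(0 10 7 2 12 14 17 8 16 11)(4 13)(5 15 6 9)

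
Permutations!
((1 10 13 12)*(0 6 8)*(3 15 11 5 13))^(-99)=((0 6 8)(1 10 3 15 11 5 13 12))^(-99)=(1 5 3 12 11 10 13 15)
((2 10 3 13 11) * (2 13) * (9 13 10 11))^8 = ((2 11 10 3)(9 13))^8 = (13)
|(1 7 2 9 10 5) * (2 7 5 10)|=2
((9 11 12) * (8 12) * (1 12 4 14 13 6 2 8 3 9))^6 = (14)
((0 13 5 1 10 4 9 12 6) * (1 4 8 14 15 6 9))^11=(0 13 5 4 1 10 8 14 15 6)(9 12)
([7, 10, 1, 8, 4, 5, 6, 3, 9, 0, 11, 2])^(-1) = [9, 2, 11, 7, 4, 5, 6, 0, 3, 8, 1, 10]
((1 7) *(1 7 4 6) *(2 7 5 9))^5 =(1 6 4)(2 7 5 9)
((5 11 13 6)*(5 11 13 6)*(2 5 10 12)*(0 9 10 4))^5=((0 9 10 12 2 5 13 4)(6 11))^5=(0 5 10 4 2 9 13 12)(6 11)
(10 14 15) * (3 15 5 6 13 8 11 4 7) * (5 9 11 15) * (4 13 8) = (3 5 6 8 15 10 14 9 11 13 4 7) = [0, 1, 2, 5, 7, 6, 8, 3, 15, 11, 14, 13, 12, 4, 9, 10]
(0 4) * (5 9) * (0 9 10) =(0 4 9 5 10) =[4, 1, 2, 3, 9, 10, 6, 7, 8, 5, 0]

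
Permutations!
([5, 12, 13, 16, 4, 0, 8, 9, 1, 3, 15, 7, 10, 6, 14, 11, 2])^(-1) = [5, 8, 16, 9, 4, 0, 13, 11, 6, 7, 12, 15, 1, 2, 14, 10, 3]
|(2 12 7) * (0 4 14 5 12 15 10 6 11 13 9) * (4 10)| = 42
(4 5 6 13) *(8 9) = (4 5 6 13)(8 9) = [0, 1, 2, 3, 5, 6, 13, 7, 9, 8, 10, 11, 12, 4]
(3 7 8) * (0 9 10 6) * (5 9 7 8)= (0 7 5 9 10 6)(3 8)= [7, 1, 2, 8, 4, 9, 0, 5, 3, 10, 6]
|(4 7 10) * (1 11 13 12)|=|(1 11 13 12)(4 7 10)|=12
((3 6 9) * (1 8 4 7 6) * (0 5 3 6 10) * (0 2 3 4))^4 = (0 10 8 7 1 4 3 5 2)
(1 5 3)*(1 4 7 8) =[0, 5, 2, 4, 7, 3, 6, 8, 1] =(1 5 3 4 7 8)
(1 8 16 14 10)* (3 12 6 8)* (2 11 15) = (1 3 12 6 8 16 14 10)(2 11 15) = [0, 3, 11, 12, 4, 5, 8, 7, 16, 9, 1, 15, 6, 13, 10, 2, 14]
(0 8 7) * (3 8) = (0 3 8 7) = [3, 1, 2, 8, 4, 5, 6, 0, 7]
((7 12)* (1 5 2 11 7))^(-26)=((1 5 2 11 7 12))^(-26)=(1 7 2)(5 12 11)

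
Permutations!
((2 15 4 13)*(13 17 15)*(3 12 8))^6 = ((2 13)(3 12 8)(4 17 15))^6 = (17)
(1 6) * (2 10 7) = (1 6)(2 10 7) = [0, 6, 10, 3, 4, 5, 1, 2, 8, 9, 7]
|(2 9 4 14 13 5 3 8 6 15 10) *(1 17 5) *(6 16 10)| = |(1 17 5 3 8 16 10 2 9 4 14 13)(6 15)| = 12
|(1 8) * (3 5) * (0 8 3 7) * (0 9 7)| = 10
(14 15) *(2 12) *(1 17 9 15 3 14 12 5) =(1 17 9 15 12 2 5)(3 14) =[0, 17, 5, 14, 4, 1, 6, 7, 8, 15, 10, 11, 2, 13, 3, 12, 16, 9]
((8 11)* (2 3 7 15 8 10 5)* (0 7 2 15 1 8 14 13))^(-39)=(0 7 1 8 11 10 5 15 14 13)(2 3)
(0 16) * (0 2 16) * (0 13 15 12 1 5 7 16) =(0 13 15 12 1 5 7 16 2) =[13, 5, 0, 3, 4, 7, 6, 16, 8, 9, 10, 11, 1, 15, 14, 12, 2]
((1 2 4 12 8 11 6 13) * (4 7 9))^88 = ((1 2 7 9 4 12 8 11 6 13))^88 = (1 6 8 4 7)(2 13 11 12 9)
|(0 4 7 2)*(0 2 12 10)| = |(0 4 7 12 10)| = 5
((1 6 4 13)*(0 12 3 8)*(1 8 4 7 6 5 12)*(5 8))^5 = (13)(0 8 1)(6 7)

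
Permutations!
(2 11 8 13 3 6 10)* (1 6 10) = (1 6)(2 11 8 13 3 10) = [0, 6, 11, 10, 4, 5, 1, 7, 13, 9, 2, 8, 12, 3]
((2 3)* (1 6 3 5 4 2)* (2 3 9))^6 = (1 3 4 5 2 9 6)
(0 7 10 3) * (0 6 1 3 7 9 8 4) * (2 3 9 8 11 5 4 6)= (0 8 6 1 9 11 5 4)(2 3)(7 10)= [8, 9, 3, 2, 0, 4, 1, 10, 6, 11, 7, 5]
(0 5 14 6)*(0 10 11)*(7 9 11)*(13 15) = (0 5 14 6 10 7 9 11)(13 15) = [5, 1, 2, 3, 4, 14, 10, 9, 8, 11, 7, 0, 12, 15, 6, 13]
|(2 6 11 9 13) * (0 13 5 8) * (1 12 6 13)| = 8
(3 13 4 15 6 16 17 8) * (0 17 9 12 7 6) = (0 17 8 3 13 4 15)(6 16 9 12 7) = [17, 1, 2, 13, 15, 5, 16, 6, 3, 12, 10, 11, 7, 4, 14, 0, 9, 8]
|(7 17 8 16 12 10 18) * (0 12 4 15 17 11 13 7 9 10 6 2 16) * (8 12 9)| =|(0 9 10 18 8)(2 16 4 15 17 12 6)(7 11 13)| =105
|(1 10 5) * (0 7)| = |(0 7)(1 10 5)| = 6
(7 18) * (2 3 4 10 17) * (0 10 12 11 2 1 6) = (0 10 17 1 6)(2 3 4 12 11)(7 18) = [10, 6, 3, 4, 12, 5, 0, 18, 8, 9, 17, 2, 11, 13, 14, 15, 16, 1, 7]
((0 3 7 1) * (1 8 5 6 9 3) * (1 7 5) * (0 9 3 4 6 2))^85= ((0 7 8 1 9 4 6 3 5 2))^85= (0 4)(1 5)(2 9)(3 8)(6 7)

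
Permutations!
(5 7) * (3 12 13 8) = (3 12 13 8)(5 7) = [0, 1, 2, 12, 4, 7, 6, 5, 3, 9, 10, 11, 13, 8]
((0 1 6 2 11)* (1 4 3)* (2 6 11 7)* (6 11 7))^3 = ((0 4 3 1 7 2 6 11))^3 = (0 1 6 4 7 11 3 2)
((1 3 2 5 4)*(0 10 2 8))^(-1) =((0 10 2 5 4 1 3 8))^(-1) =(0 8 3 1 4 5 2 10)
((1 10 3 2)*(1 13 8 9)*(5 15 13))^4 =(1 5 9 2 8 3 13 10 15)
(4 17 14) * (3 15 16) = (3 15 16)(4 17 14) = [0, 1, 2, 15, 17, 5, 6, 7, 8, 9, 10, 11, 12, 13, 4, 16, 3, 14]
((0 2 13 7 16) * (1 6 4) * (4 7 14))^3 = (0 14 6)(1 16 13)(2 4 7)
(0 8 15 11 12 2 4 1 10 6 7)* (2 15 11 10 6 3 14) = [8, 6, 4, 14, 1, 5, 7, 0, 11, 9, 3, 12, 15, 13, 2, 10] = (0 8 11 12 15 10 3 14 2 4 1 6 7)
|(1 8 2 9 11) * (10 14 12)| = 15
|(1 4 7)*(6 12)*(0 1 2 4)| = |(0 1)(2 4 7)(6 12)| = 6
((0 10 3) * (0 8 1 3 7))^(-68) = (0 10 7)(1 3 8)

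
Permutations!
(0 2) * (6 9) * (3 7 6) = (0 2)(3 7 6 9) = [2, 1, 0, 7, 4, 5, 9, 6, 8, 3]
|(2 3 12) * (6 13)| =|(2 3 12)(6 13)| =6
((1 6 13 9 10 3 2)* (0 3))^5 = (0 13 2 10 6 3 9 1)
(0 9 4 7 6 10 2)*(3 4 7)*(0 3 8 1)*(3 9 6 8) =[6, 0, 9, 4, 3, 5, 10, 8, 1, 7, 2] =(0 6 10 2 9 7 8 1)(3 4)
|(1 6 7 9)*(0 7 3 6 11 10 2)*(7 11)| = |(0 11 10 2)(1 7 9)(3 6)| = 12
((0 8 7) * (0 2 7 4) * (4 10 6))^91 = (0 8 10 6 4)(2 7) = ((0 8 10 6 4)(2 7))^91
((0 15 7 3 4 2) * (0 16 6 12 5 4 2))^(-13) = (0 12 2 15 5 16 7 4 6 3)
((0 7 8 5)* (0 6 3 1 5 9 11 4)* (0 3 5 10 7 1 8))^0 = (11) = ((0 1 10 7)(3 8 9 11 4)(5 6))^0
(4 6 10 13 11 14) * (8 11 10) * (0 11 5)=(0 11 14 4 6 8 5)(10 13)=[11, 1, 2, 3, 6, 0, 8, 7, 5, 9, 13, 14, 12, 10, 4]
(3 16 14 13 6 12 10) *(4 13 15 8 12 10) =[0, 1, 2, 16, 13, 5, 10, 7, 12, 9, 3, 11, 4, 6, 15, 8, 14] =(3 16 14 15 8 12 4 13 6 10)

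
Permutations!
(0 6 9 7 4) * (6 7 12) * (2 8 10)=(0 7 4)(2 8 10)(6 9 12)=[7, 1, 8, 3, 0, 5, 9, 4, 10, 12, 2, 11, 6]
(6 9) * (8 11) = (6 9)(8 11) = [0, 1, 2, 3, 4, 5, 9, 7, 11, 6, 10, 8]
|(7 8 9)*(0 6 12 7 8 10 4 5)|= |(0 6 12 7 10 4 5)(8 9)|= 14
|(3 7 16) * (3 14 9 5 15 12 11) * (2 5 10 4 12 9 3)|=8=|(2 5 15 9 10 4 12 11)(3 7 16 14)|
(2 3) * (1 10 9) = (1 10 9)(2 3) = [0, 10, 3, 2, 4, 5, 6, 7, 8, 1, 9]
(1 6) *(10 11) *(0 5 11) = (0 5 11 10)(1 6) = [5, 6, 2, 3, 4, 11, 1, 7, 8, 9, 0, 10]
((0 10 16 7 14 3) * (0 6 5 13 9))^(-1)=(0 9 13 5 6 3 14 7 16 10)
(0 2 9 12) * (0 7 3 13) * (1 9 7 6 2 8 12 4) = (0 8 12 6 2 7 3 13)(1 9 4) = [8, 9, 7, 13, 1, 5, 2, 3, 12, 4, 10, 11, 6, 0]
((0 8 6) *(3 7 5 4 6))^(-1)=(0 6 4 5 7 3 8)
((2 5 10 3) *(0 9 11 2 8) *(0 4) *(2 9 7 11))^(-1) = ((0 7 11 9 2 5 10 3 8 4))^(-1) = (0 4 8 3 10 5 2 9 11 7)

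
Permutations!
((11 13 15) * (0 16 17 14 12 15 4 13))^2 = (0 17 12 11 16 14 15)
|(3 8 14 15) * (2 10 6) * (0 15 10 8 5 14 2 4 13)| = 18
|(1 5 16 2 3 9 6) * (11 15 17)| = 21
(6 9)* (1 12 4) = (1 12 4)(6 9) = [0, 12, 2, 3, 1, 5, 9, 7, 8, 6, 10, 11, 4]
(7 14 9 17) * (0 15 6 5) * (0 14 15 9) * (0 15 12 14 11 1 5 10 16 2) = (0 9 17 7 12 14 15 6 10 16 2)(1 5 11) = [9, 5, 0, 3, 4, 11, 10, 12, 8, 17, 16, 1, 14, 13, 15, 6, 2, 7]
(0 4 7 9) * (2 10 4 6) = (0 6 2 10 4 7 9) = [6, 1, 10, 3, 7, 5, 2, 9, 8, 0, 4]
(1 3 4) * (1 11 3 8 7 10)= (1 8 7 10)(3 4 11)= [0, 8, 2, 4, 11, 5, 6, 10, 7, 9, 1, 3]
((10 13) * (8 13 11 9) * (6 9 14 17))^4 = ((6 9 8 13 10 11 14 17))^4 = (6 10)(8 14)(9 11)(13 17)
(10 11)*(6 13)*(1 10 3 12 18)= [0, 10, 2, 12, 4, 5, 13, 7, 8, 9, 11, 3, 18, 6, 14, 15, 16, 17, 1]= (1 10 11 3 12 18)(6 13)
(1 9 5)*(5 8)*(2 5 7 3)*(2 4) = [0, 9, 5, 4, 2, 1, 6, 3, 7, 8] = (1 9 8 7 3 4 2 5)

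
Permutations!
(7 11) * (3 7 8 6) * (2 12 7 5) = [0, 1, 12, 5, 4, 2, 3, 11, 6, 9, 10, 8, 7] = (2 12 7 11 8 6 3 5)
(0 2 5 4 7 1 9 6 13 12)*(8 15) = (0 2 5 4 7 1 9 6 13 12)(8 15) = [2, 9, 5, 3, 7, 4, 13, 1, 15, 6, 10, 11, 0, 12, 14, 8]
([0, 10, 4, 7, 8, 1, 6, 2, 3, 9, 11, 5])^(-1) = [0, 5, 7, 8, 2, 11, 6, 3, 4, 9, 1, 10]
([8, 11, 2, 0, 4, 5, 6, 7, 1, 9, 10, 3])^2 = [1, 3, 2, 8, 4, 5, 6, 7, 11, 9, 10, 0]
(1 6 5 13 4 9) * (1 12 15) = [0, 6, 2, 3, 9, 13, 5, 7, 8, 12, 10, 11, 15, 4, 14, 1] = (1 6 5 13 4 9 12 15)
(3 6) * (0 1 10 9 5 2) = (0 1 10 9 5 2)(3 6) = [1, 10, 0, 6, 4, 2, 3, 7, 8, 5, 9]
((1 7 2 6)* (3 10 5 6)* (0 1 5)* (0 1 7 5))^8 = ((0 7 2 3 10 1 5 6))^8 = (10)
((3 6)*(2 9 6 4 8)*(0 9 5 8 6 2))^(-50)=((0 9 2 5 8)(3 4 6))^(-50)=(9)(3 4 6)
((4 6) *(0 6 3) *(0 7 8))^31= (0 6 4 3 7 8)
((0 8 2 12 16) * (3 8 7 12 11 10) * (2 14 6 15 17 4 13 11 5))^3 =((0 7 12 16)(2 5)(3 8 14 6 15 17 4 13 11 10))^3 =(0 16 12 7)(2 5)(3 6 4 10 14 17 11 8 15 13)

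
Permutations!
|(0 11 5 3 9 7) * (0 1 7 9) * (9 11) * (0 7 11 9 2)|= 10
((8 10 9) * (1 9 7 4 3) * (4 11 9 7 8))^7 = ((1 7 11 9 4 3)(8 10))^7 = (1 7 11 9 4 3)(8 10)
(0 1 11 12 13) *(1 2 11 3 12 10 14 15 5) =(0 2 11 10 14 15 5 1 3 12 13) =[2, 3, 11, 12, 4, 1, 6, 7, 8, 9, 14, 10, 13, 0, 15, 5]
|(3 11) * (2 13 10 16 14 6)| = 6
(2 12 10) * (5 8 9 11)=(2 12 10)(5 8 9 11)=[0, 1, 12, 3, 4, 8, 6, 7, 9, 11, 2, 5, 10]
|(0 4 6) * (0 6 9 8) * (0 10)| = |(0 4 9 8 10)| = 5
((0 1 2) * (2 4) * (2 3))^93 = (0 3 1 2 4) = ((0 1 4 3 2))^93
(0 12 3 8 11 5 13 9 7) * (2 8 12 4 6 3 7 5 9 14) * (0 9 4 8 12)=(0 8 11 4 6 3)(2 12 7 9 5 13 14)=[8, 1, 12, 0, 6, 13, 3, 9, 11, 5, 10, 4, 7, 14, 2]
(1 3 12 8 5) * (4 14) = [0, 3, 2, 12, 14, 1, 6, 7, 5, 9, 10, 11, 8, 13, 4] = (1 3 12 8 5)(4 14)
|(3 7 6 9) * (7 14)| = 5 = |(3 14 7 6 9)|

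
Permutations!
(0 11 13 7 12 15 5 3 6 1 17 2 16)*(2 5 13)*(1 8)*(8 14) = (0 11 2 16)(1 17 5 3 6 14 8)(7 12 15 13) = [11, 17, 16, 6, 4, 3, 14, 12, 1, 9, 10, 2, 15, 7, 8, 13, 0, 5]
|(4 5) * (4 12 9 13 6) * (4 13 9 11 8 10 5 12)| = 6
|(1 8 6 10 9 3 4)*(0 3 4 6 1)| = 6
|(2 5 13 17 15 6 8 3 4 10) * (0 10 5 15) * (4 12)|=|(0 10 2 15 6 8 3 12 4 5 13 17)|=12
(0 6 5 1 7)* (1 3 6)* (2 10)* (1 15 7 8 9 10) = (0 15 7)(1 8 9 10 2)(3 6 5) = [15, 8, 1, 6, 4, 3, 5, 0, 9, 10, 2, 11, 12, 13, 14, 7]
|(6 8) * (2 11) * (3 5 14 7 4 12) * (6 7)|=8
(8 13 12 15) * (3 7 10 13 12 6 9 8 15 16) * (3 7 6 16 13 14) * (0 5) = [5, 1, 2, 6, 4, 0, 9, 10, 12, 8, 14, 11, 13, 16, 3, 15, 7] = (0 5)(3 6 9 8 12 13 16 7 10 14)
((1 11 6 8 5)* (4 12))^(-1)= (1 5 8 6 11)(4 12)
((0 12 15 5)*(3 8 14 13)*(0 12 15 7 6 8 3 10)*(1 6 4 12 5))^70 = (0 13 8 1)(4 12 7)(6 15 10 14)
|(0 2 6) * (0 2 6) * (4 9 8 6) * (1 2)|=7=|(0 4 9 8 6 1 2)|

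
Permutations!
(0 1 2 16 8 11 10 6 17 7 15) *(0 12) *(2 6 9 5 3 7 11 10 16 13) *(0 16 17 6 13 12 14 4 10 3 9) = (0 1 13 2 12 16 8 3 7 15 14 4 10)(5 9)(11 17) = [1, 13, 12, 7, 10, 9, 6, 15, 3, 5, 0, 17, 16, 2, 4, 14, 8, 11]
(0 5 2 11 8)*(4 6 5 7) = (0 7 4 6 5 2 11 8) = [7, 1, 11, 3, 6, 2, 5, 4, 0, 9, 10, 8]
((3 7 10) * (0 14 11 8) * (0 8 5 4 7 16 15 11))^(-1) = ((0 14)(3 16 15 11 5 4 7 10))^(-1) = (0 14)(3 10 7 4 5 11 15 16)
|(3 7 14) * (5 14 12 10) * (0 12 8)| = 8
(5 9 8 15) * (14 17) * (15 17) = (5 9 8 17 14 15) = [0, 1, 2, 3, 4, 9, 6, 7, 17, 8, 10, 11, 12, 13, 15, 5, 16, 14]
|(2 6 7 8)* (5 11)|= 4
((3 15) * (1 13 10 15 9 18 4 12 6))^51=((1 13 10 15 3 9 18 4 12 6))^51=(1 13 10 15 3 9 18 4 12 6)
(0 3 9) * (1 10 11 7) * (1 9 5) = (0 3 5 1 10 11 7 9) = [3, 10, 2, 5, 4, 1, 6, 9, 8, 0, 11, 7]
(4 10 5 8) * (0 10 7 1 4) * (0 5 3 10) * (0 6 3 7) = [6, 4, 2, 10, 0, 8, 3, 1, 5, 9, 7] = (0 6 3 10 7 1 4)(5 8)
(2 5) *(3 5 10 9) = [0, 1, 10, 5, 4, 2, 6, 7, 8, 3, 9] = (2 10 9 3 5)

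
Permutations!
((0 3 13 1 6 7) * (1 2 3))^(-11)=((0 1 6 7)(2 3 13))^(-11)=(0 1 6 7)(2 3 13)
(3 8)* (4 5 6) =[0, 1, 2, 8, 5, 6, 4, 7, 3] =(3 8)(4 5 6)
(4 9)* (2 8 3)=(2 8 3)(4 9)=[0, 1, 8, 2, 9, 5, 6, 7, 3, 4]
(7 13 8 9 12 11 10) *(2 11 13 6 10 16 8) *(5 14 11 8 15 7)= (2 8 9 12 13)(5 14 11 16 15 7 6 10)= [0, 1, 8, 3, 4, 14, 10, 6, 9, 12, 5, 16, 13, 2, 11, 7, 15]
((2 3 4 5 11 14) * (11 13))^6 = ((2 3 4 5 13 11 14))^6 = (2 14 11 13 5 4 3)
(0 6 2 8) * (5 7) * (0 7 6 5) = (0 5 6 2 8 7) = [5, 1, 8, 3, 4, 6, 2, 0, 7]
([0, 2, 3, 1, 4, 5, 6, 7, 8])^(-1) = (8)(1 3 2)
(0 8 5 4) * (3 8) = (0 3 8 5 4) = [3, 1, 2, 8, 0, 4, 6, 7, 5]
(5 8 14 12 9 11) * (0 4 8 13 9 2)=(0 4 8 14 12 2)(5 13 9 11)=[4, 1, 0, 3, 8, 13, 6, 7, 14, 11, 10, 5, 2, 9, 12]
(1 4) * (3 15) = [0, 4, 2, 15, 1, 5, 6, 7, 8, 9, 10, 11, 12, 13, 14, 3] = (1 4)(3 15)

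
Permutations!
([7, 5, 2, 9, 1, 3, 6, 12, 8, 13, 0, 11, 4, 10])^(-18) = [12, 3, 2, 13, 5, 9, 6, 4, 8, 10, 7, 11, 1, 0]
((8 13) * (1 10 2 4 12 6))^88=((1 10 2 4 12 6)(8 13))^88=(13)(1 12 2)(4 10 6)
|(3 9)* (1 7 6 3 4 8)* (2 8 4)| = |(1 7 6 3 9 2 8)| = 7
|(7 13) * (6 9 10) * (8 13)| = |(6 9 10)(7 8 13)| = 3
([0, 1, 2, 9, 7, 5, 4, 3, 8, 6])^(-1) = (3 7 4 6 9)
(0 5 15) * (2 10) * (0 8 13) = (0 5 15 8 13)(2 10) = [5, 1, 10, 3, 4, 15, 6, 7, 13, 9, 2, 11, 12, 0, 14, 8]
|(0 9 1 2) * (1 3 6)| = |(0 9 3 6 1 2)| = 6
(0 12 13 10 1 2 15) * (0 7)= [12, 2, 15, 3, 4, 5, 6, 0, 8, 9, 1, 11, 13, 10, 14, 7]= (0 12 13 10 1 2 15 7)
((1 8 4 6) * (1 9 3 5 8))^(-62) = ((3 5 8 4 6 9))^(-62) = (3 6 8)(4 5 9)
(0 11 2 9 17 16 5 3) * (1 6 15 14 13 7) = (0 11 2 9 17 16 5 3)(1 6 15 14 13 7) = [11, 6, 9, 0, 4, 3, 15, 1, 8, 17, 10, 2, 12, 7, 13, 14, 5, 16]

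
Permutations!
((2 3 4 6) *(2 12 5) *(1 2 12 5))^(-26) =(1 3 6 12 2 4 5)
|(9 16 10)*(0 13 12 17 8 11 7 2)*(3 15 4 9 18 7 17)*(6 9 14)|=42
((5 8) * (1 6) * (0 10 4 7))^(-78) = (0 4)(7 10)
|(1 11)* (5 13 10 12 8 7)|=|(1 11)(5 13 10 12 8 7)|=6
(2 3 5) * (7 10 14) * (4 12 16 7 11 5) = (2 3 4 12 16 7 10 14 11 5) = [0, 1, 3, 4, 12, 2, 6, 10, 8, 9, 14, 5, 16, 13, 11, 15, 7]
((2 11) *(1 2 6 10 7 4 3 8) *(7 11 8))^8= (1 8 2)(3 4 7)(6 11 10)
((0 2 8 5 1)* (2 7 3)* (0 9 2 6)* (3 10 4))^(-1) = ((0 7 10 4 3 6)(1 9 2 8 5))^(-1) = (0 6 3 4 10 7)(1 5 8 2 9)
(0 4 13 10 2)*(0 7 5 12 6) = (0 4 13 10 2 7 5 12 6) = [4, 1, 7, 3, 13, 12, 0, 5, 8, 9, 2, 11, 6, 10]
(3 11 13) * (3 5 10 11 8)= (3 8)(5 10 11 13)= [0, 1, 2, 8, 4, 10, 6, 7, 3, 9, 11, 13, 12, 5]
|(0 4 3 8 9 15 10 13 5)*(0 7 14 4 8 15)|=24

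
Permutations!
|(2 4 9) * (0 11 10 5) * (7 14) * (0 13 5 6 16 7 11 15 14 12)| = |(0 15 14 11 10 6 16 7 12)(2 4 9)(5 13)| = 18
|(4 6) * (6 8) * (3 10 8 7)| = 6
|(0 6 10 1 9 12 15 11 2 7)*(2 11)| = |(0 6 10 1 9 12 15 2 7)| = 9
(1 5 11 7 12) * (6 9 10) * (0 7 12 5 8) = (0 7 5 11 12 1 8)(6 9 10) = [7, 8, 2, 3, 4, 11, 9, 5, 0, 10, 6, 12, 1]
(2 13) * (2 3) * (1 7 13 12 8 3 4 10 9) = (1 7 13 4 10 9)(2 12 8 3) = [0, 7, 12, 2, 10, 5, 6, 13, 3, 1, 9, 11, 8, 4]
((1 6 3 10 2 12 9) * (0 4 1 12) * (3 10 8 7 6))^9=((0 4 1 3 8 7 6 10 2)(9 12))^9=(9 12)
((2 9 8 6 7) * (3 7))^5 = (2 7 3 6 8 9)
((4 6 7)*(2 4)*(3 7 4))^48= (7)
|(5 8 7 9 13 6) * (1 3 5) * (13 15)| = |(1 3 5 8 7 9 15 13 6)| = 9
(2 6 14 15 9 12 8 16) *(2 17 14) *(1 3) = (1 3)(2 6)(8 16 17 14 15 9 12) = [0, 3, 6, 1, 4, 5, 2, 7, 16, 12, 10, 11, 8, 13, 15, 9, 17, 14]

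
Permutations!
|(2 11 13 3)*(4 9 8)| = |(2 11 13 3)(4 9 8)| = 12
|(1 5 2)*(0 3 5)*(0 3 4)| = 4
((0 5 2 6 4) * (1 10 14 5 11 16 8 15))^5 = (0 1 6 8 5 11 10 4 15 2 16 14)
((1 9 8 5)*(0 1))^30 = ((0 1 9 8 5))^30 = (9)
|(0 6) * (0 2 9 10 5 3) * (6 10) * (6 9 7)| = |(0 10 5 3)(2 7 6)| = 12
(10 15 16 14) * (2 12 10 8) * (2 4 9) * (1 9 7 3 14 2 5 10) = (1 9 5 10 15 16 2 12)(3 14 8 4 7) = [0, 9, 12, 14, 7, 10, 6, 3, 4, 5, 15, 11, 1, 13, 8, 16, 2]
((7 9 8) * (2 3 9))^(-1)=((2 3 9 8 7))^(-1)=(2 7 8 9 3)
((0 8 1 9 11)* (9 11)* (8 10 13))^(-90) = ((0 10 13 8 1 11))^(-90) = (13)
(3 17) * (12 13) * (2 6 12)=(2 6 12 13)(3 17)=[0, 1, 6, 17, 4, 5, 12, 7, 8, 9, 10, 11, 13, 2, 14, 15, 16, 3]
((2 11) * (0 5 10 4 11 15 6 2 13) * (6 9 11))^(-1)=(0 13 11 9 15 2 6 4 10 5)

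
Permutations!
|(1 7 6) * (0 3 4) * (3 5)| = 12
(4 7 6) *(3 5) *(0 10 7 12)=[10, 1, 2, 5, 12, 3, 4, 6, 8, 9, 7, 11, 0]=(0 10 7 6 4 12)(3 5)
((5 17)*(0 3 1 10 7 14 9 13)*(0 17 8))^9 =(0 5 13 14 10 3 8 17 9 7 1)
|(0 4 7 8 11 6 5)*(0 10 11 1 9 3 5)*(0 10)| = |(0 4 7 8 1 9 3 5)(6 10 11)| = 24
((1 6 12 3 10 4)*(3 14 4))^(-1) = (1 4 14 12 6)(3 10)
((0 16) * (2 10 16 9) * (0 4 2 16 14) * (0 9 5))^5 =((0 5)(2 10 14 9 16 4))^5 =(0 5)(2 4 16 9 14 10)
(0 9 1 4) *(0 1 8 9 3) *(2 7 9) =(0 3)(1 4)(2 7 9 8) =[3, 4, 7, 0, 1, 5, 6, 9, 2, 8]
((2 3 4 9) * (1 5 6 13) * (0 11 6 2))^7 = ((0 11 6 13 1 5 2 3 4 9))^7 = (0 3 1 11 4 5 6 9 2 13)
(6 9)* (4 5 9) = (4 5 9 6) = [0, 1, 2, 3, 5, 9, 4, 7, 8, 6]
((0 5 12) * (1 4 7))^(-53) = ((0 5 12)(1 4 7))^(-53) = (0 5 12)(1 4 7)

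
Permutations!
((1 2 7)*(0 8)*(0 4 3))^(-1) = ((0 8 4 3)(1 2 7))^(-1) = (0 3 4 8)(1 7 2)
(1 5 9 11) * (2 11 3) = (1 5 9 3 2 11) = [0, 5, 11, 2, 4, 9, 6, 7, 8, 3, 10, 1]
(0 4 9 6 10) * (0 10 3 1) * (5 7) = (10)(0 4 9 6 3 1)(5 7) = [4, 0, 2, 1, 9, 7, 3, 5, 8, 6, 10]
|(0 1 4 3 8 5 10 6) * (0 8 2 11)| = 12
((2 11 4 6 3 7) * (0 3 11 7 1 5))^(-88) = (4 11 6)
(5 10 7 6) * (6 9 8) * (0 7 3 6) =[7, 1, 2, 6, 4, 10, 5, 9, 0, 8, 3] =(0 7 9 8)(3 6 5 10)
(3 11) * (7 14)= (3 11)(7 14)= [0, 1, 2, 11, 4, 5, 6, 14, 8, 9, 10, 3, 12, 13, 7]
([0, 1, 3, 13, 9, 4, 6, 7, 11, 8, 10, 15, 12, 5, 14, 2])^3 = [0, 1, 5, 4, 11, 8, 6, 7, 2, 15, 10, 3, 12, 9, 14, 13]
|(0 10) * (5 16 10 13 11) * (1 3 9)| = |(0 13 11 5 16 10)(1 3 9)| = 6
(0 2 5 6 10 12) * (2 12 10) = (0 12)(2 5 6) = [12, 1, 5, 3, 4, 6, 2, 7, 8, 9, 10, 11, 0]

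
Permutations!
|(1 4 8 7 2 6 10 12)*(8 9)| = 9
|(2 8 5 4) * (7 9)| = |(2 8 5 4)(7 9)| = 4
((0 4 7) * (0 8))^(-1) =(0 8 7 4)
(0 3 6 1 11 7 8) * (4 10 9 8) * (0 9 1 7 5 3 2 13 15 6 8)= (0 2 13 15 6 7 4 10 1 11 5 3 8 9)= [2, 11, 13, 8, 10, 3, 7, 4, 9, 0, 1, 5, 12, 15, 14, 6]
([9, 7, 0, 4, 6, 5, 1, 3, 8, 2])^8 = (0 2 9)(1 4 7 6 3)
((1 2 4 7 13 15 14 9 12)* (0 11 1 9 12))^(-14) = ((0 11 1 2 4 7 13 15 14 12 9))^(-14) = (0 14 7 1 9 15 4 11 12 13 2)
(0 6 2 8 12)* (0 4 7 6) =(2 8 12 4 7 6) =[0, 1, 8, 3, 7, 5, 2, 6, 12, 9, 10, 11, 4]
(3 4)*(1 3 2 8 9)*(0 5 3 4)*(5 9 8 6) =(0 9 1 4 2 6 5 3) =[9, 4, 6, 0, 2, 3, 5, 7, 8, 1]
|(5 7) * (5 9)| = |(5 7 9)| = 3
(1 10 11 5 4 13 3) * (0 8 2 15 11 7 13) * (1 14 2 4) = (0 8 4)(1 10 7 13 3 14 2 15 11 5) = [8, 10, 15, 14, 0, 1, 6, 13, 4, 9, 7, 5, 12, 3, 2, 11]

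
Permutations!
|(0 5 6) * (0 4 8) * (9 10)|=|(0 5 6 4 8)(9 10)|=10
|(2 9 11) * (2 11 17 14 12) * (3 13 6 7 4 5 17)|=|(2 9 3 13 6 7 4 5 17 14 12)|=11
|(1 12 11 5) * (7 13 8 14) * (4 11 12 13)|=|(1 13 8 14 7 4 11 5)|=8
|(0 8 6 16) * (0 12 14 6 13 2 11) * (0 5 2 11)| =|(0 8 13 11 5 2)(6 16 12 14)| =12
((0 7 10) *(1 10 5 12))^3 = ((0 7 5 12 1 10))^3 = (0 12)(1 7)(5 10)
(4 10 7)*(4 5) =(4 10 7 5) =[0, 1, 2, 3, 10, 4, 6, 5, 8, 9, 7]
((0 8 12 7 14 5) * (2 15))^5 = (0 5 14 7 12 8)(2 15)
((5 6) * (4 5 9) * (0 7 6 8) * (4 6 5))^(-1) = ((0 7 5 8)(6 9))^(-1) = (0 8 5 7)(6 9)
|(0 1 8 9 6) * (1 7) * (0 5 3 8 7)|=10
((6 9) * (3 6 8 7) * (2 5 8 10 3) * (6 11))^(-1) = (2 7 8 5)(3 10 9 6 11)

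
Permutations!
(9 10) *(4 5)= (4 5)(9 10)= [0, 1, 2, 3, 5, 4, 6, 7, 8, 10, 9]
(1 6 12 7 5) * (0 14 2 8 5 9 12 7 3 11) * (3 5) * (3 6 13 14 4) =(0 4 3 11)(1 13 14 2 8 6 7 9 12 5) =[4, 13, 8, 11, 3, 1, 7, 9, 6, 12, 10, 0, 5, 14, 2]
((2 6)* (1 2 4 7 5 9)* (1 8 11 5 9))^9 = (11)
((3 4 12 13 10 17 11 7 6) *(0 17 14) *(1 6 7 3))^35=(0 14 10 13 12 4 3 11 17)(1 6)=((0 17 11 3 4 12 13 10 14)(1 6))^35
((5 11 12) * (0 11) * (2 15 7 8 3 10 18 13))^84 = ((0 11 12 5)(2 15 7 8 3 10 18 13))^84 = (2 3)(7 18)(8 13)(10 15)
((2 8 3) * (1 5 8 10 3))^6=((1 5 8)(2 10 3))^6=(10)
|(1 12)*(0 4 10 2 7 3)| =6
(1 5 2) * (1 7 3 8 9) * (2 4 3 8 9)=(1 5 4 3 9)(2 7 8)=[0, 5, 7, 9, 3, 4, 6, 8, 2, 1]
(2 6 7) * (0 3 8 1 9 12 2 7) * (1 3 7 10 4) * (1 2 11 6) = [7, 9, 1, 8, 2, 5, 0, 10, 3, 12, 4, 6, 11] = (0 7 10 4 2 1 9 12 11 6)(3 8)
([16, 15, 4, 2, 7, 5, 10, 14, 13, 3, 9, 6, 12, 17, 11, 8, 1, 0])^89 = [13, 0, 3, 9, 2, 5, 11, 4, 1, 10, 6, 14, 12, 15, 7, 16, 17, 8]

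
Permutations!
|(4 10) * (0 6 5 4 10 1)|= 5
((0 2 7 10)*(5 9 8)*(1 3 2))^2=(0 3 7)(1 2 10)(5 8 9)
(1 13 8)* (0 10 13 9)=(0 10 13 8 1 9)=[10, 9, 2, 3, 4, 5, 6, 7, 1, 0, 13, 11, 12, 8]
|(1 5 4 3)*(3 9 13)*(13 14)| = |(1 5 4 9 14 13 3)| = 7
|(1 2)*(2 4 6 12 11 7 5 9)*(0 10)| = 18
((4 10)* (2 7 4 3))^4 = (2 3 10 4 7)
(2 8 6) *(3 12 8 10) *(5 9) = (2 10 3 12 8 6)(5 9) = [0, 1, 10, 12, 4, 9, 2, 7, 6, 5, 3, 11, 8]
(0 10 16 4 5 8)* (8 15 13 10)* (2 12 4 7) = (0 8)(2 12 4 5 15 13 10 16 7) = [8, 1, 12, 3, 5, 15, 6, 2, 0, 9, 16, 11, 4, 10, 14, 13, 7]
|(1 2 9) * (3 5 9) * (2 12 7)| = |(1 12 7 2 3 5 9)| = 7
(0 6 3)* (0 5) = (0 6 3 5) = [6, 1, 2, 5, 4, 0, 3]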